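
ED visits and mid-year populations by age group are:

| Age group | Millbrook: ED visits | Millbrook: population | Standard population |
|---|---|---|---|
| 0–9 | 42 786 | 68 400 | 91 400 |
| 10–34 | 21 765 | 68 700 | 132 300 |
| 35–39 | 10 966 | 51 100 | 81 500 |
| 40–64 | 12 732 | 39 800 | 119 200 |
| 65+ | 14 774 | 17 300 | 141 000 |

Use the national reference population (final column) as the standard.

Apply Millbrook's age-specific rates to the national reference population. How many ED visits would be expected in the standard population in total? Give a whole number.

Age-specific rates per 1 000 for Millbrook: 625.526, 316.812, 214.599, 319.899, 853.988.
Expected ED visits = Σ (standard pop × age-specific rate ÷ 1 000)
= 91 400×625.526/1 000 + 132 300×316.812/1 000 + 81 500×214.599/1 000 + 119 200×319.899/1 000 + 141 000×853.988/1 000
= 57173.11 + 41914.26 + 17489.80 + 38132.02 + 120412.37 = 275121.56.

275122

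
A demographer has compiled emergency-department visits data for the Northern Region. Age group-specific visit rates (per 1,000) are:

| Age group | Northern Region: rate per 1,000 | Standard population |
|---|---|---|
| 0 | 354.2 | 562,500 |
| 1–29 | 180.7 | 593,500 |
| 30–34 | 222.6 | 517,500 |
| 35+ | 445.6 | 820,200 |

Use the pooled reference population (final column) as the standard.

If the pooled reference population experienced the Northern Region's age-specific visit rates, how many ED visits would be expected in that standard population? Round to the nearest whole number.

787160

Expected ED visits = Σ (standard pop × age-specific rate ÷ 1,000)
= 562,500×354.2/1,000 + 593,500×180.7/1,000 + 517,500×222.6/1,000 + 820,200×445.6/1,000
= 199237.50 + 107245.45 + 115195.50 + 365481.12 = 787159.57.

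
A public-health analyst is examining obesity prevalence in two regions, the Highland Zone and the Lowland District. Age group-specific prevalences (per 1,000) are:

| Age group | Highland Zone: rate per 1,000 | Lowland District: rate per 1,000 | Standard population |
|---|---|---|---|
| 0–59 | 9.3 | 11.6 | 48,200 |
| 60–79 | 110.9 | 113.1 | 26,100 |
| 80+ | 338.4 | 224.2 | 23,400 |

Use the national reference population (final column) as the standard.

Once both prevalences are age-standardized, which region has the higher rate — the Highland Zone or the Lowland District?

Standard total = 97,700; weights = 0.4933, 0.2671, 0.2395.
The Highland Zone: 0.4933×9.3 + 0.2671×110.9 + 0.2395×338.4 = 115.2642 per 1,000.
The Lowland District: 0.4933×11.6 + 0.2671×113.1 + 0.2395×224.2 = 89.6347 per 1,000.

Highland Zone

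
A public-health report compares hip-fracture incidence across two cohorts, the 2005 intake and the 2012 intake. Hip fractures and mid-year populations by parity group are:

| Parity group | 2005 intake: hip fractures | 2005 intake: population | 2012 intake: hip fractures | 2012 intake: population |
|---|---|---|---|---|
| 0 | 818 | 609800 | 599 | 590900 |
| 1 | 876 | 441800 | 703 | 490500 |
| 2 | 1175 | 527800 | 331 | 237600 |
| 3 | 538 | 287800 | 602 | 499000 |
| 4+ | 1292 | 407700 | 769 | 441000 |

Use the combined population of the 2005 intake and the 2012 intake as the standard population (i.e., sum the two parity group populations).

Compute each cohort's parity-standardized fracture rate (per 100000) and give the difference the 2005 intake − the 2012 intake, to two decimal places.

72.23

Parity-specific rates per 100000 for the 2005 intake: 134.14, 198.28, 222.62, 186.94, 316.90.
For the 2012 intake: 101.37, 143.32, 139.31, 120.64, 174.38.
Combined standard total = 4533900; weights = 0.2648, 0.2056, 0.1688, 0.1735, 0.1872.
The 2005 intake: 0.2648×134.14 + 0.2056×198.28 + 0.1688×222.62 + 0.1735×186.94 + 0.1872×316.90 = 205.6396 per 100000.
The 2012 intake: 0.2648×101.37 + 0.2056×143.32 + 0.1688×139.31 + 0.1735×120.64 + 0.1872×174.38 = 133.4122 per 100000.
Difference = 205.6396 − 133.4122 = 72.2274.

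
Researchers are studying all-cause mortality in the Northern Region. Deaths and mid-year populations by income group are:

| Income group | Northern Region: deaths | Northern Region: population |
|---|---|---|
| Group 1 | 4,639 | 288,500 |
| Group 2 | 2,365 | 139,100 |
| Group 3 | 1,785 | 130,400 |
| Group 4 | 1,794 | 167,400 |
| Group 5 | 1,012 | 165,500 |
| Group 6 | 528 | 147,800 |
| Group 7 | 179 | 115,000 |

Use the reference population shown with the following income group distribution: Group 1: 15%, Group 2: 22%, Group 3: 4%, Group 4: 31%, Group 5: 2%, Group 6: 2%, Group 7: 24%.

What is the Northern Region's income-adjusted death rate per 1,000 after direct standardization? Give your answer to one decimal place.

10.6

Income-specific rates per 1,000 for the Northern Region: 16.080, 17.002, 13.689, 10.717, 6.115, 3.572, 1.557.
Standard weights: 0.15, 0.22, 0.04, 0.31, 0.02, 0.02, 0.24.
Standardized rate: 0.1500×16.080 + 0.2200×17.002 + 0.0400×13.689 + 0.3100×10.717 + 0.0200×6.115 + 0.0200×3.572 + 0.2400×1.557 = 10.5895 per 1,000.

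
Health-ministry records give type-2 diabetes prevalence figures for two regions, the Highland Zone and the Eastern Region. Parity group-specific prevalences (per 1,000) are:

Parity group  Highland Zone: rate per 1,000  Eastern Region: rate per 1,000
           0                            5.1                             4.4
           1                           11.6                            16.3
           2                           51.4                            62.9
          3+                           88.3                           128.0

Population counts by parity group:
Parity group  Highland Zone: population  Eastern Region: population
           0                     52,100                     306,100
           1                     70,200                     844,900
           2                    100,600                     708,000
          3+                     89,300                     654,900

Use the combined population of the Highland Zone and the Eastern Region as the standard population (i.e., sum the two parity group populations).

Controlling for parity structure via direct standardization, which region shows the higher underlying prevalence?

Combined standard total = 2,826,100; weights = 0.1267, 0.3238, 0.2861, 0.2633.
The Highland Zone: 0.1267×5.1 + 0.3238×11.6 + 0.2861×51.4 + 0.2633×88.3 = 42.3612 per 1,000.
The Eastern Region: 0.1267×4.4 + 0.3238×16.3 + 0.2861×62.9 + 0.2633×128.0 = 57.5389 per 1,000.

Eastern Region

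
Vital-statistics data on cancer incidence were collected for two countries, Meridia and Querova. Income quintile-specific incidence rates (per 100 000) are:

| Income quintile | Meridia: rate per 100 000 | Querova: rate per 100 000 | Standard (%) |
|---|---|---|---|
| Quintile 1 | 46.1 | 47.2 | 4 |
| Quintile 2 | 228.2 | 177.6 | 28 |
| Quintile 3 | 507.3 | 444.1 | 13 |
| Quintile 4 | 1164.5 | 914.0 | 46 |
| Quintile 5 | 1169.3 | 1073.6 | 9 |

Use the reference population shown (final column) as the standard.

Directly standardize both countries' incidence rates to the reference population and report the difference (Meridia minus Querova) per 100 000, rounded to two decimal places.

146.18

Standard weights: 0.04, 0.28, 0.13, 0.46, 0.09.
Meridia: 0.0400×46.1 + 0.2800×228.2 + 0.1300×507.3 + 0.4600×1164.5 + 0.0900×1169.3 = 772.5960 per 100 000.
Querova: 0.0400×47.2 + 0.2800×177.6 + 0.1300×444.1 + 0.4600×914.0 + 0.0900×1073.6 = 626.4130 per 100 000.
Difference = 772.5960 − 626.4130 = 146.1830.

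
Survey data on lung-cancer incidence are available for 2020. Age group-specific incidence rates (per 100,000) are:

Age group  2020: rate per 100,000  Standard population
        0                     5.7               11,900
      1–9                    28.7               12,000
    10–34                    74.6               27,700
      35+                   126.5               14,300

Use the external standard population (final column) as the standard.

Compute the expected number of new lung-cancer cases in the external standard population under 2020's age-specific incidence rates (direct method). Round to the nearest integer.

Expected new lung-cancer cases = Σ (standard pop × age-specific rate ÷ 100,000)
= 11,900×5.7/100,000 + 12,000×28.7/100,000 + 27,700×74.6/100,000 + 14,300×126.5/100,000
= 0.68 + 3.44 + 20.66 + 18.09 = 42.88.

43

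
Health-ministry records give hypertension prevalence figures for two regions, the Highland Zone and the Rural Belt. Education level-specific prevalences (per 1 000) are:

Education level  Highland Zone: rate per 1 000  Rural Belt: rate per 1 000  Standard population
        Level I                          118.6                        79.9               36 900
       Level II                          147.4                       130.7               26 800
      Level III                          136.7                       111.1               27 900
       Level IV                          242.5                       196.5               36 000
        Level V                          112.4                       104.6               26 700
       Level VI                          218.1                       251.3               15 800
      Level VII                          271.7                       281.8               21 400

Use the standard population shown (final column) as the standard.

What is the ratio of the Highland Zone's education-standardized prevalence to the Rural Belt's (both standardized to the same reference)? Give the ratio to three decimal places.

1.126

Standard total = 191 500; weights = 0.1927, 0.1399, 0.1457, 0.1880, 0.1394, 0.0825, 0.1117.
The Highland Zone: 0.1927×118.6 + 0.1399×147.4 + 0.1457×136.7 + 0.1880×242.5 + 0.1394×112.4 + 0.0825×218.1 + 0.1117×271.7 = 173.0132 per 1 000.
The Rural Belt: 0.1927×79.9 + 0.1399×130.7 + 0.1457×111.1 + 0.1880×196.5 + 0.1394×104.6 + 0.0825×251.3 + 0.1117×281.8 = 153.6221 per 1 000.
Ratio = 173.0132 ÷ 153.6221 = 1.12623.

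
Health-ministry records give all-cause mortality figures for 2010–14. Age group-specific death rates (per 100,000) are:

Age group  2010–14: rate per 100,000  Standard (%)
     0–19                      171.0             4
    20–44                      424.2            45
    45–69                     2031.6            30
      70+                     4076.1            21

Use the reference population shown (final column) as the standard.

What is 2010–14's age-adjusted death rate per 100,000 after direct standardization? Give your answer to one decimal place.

Standard weights: 0.04, 0.45, 0.30, 0.21.
Standardized rate: 0.0400×171.0 + 0.4500×424.2 + 0.3000×2031.6 + 0.2100×4076.1 = 1663.1910 per 100,000.

1663.2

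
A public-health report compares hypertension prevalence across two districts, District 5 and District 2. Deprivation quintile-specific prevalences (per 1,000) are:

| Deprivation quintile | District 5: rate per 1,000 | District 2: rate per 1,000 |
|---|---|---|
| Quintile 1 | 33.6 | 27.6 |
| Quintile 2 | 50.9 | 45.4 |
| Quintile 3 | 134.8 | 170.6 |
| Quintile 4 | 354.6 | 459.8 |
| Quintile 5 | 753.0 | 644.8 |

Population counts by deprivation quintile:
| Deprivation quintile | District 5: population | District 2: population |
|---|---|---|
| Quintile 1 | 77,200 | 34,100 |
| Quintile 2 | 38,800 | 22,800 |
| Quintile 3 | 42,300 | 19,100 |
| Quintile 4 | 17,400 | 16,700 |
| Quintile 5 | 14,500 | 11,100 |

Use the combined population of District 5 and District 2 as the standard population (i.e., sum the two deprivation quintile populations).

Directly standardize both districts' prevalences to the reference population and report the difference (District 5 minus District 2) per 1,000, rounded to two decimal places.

Combined standard total = 294,000; weights = 0.3786, 0.2095, 0.2088, 0.1160, 0.0871.
District 5: 0.3786×33.6 + 0.2095×50.9 + 0.2088×134.8 + 0.1160×354.6 + 0.0871×753.0 = 158.2330 per 1,000.
District 2: 0.3786×27.6 + 0.2095×45.4 + 0.2088×170.6 + 0.1160×459.8 + 0.0871×644.8 = 165.0661 per 1,000.
Difference = 158.2330 − 165.0661 = -6.8331.

-6.83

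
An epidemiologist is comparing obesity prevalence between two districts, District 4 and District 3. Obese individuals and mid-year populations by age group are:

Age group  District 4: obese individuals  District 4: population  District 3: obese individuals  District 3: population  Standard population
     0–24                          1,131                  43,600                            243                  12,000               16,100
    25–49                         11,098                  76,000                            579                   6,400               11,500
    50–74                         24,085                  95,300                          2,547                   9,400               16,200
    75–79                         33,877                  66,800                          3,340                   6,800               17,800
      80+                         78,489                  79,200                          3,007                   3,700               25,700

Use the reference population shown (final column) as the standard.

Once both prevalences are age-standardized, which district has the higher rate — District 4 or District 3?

District 4

Age-specific rates per 1,000 for District 4: 25.940, 146.026, 252.728, 507.141, 991.023.
For District 3: 20.250, 90.469, 270.957, 491.176, 812.703.
Standard total = 87,300; weights = 0.1844, 0.1317, 0.1856, 0.2039, 0.2944.
District 4: 0.1844×25.940 + 0.1317×146.026 + 0.1856×252.728 + 0.2039×507.141 + 0.2944×991.023 = 466.0656 per 1,000.
District 3: 0.1844×20.250 + 0.1317×90.469 + 0.1856×270.957 + 0.2039×491.176 + 0.2944×812.703 = 405.3302 per 1,000.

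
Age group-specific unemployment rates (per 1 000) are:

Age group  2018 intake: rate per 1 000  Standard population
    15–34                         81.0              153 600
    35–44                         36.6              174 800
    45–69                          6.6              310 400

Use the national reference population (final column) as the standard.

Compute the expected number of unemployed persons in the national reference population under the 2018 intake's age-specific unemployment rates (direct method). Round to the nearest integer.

20888

Expected unemployed persons = Σ (standard pop × age-specific rate ÷ 1 000)
= 153 600×81.0/1 000 + 174 800×36.6/1 000 + 310 400×6.6/1 000
= 12441.60 + 6397.68 + 2048.64 = 20887.92.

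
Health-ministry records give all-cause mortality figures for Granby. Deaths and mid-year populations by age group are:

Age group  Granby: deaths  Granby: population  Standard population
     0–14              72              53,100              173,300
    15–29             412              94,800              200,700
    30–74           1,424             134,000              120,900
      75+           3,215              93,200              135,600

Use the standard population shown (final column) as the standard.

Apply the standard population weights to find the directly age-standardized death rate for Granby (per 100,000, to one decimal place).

Age-specific rates per 100,000 for Granby: 135.59, 434.60, 1062.69, 3449.57.
Standard total = 630,500; weights = 0.2749, 0.3183, 0.1918, 0.2151.
Standardized rate: 0.2749×135.59 + 0.3183×434.60 + 0.1918×1062.69 + 0.2151×3449.57 = 1121.2735 per 100,000.

1121.3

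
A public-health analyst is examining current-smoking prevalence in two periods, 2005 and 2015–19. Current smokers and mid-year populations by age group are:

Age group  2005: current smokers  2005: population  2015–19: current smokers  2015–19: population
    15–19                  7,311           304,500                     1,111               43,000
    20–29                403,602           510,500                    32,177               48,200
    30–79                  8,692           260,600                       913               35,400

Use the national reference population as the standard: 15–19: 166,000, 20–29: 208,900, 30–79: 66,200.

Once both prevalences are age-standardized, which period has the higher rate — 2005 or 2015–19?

Age-specific rates per 1,000 for 2005: 24.010, 790.601, 33.354.
For 2015–19: 25.837, 667.573, 25.791.
Standard total = 441,100; weights = 0.3763, 0.4736, 0.1501.
2005: 0.3763×24.010 + 0.4736×790.601 + 0.1501×33.354 = 388.4613 per 1,000.
2015–19: 0.3763×25.837 + 0.4736×667.573 + 0.1501×25.791 = 329.7489 per 1,000.

2005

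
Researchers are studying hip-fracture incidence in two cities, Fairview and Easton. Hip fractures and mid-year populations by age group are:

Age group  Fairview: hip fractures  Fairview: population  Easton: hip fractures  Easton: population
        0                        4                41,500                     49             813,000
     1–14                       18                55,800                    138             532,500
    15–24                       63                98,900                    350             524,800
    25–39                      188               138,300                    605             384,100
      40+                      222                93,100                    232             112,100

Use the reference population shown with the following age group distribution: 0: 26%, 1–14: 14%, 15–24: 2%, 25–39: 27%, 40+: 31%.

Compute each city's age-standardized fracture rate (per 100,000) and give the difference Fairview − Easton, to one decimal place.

5.7

Age-specific rates per 100,000 for Fairview: 9.64, 32.26, 63.70, 135.94, 238.45.
For Easton: 6.03, 25.92, 66.69, 157.51, 206.96.
Standard weights: 0.26, 0.14, 0.02, 0.27, 0.31.
Fairview: 0.2600×9.64 + 0.1400×32.26 + 0.0200×63.70 + 0.2700×135.94 + 0.3100×238.45 = 118.9195 per 100,000.
Easton: 0.2600×6.03 + 0.1400×25.92 + 0.0200×66.69 + 0.2700×157.51 + 0.3100×206.96 = 113.2140 per 100,000.
Difference = 118.9195 − 113.2140 = 5.7055.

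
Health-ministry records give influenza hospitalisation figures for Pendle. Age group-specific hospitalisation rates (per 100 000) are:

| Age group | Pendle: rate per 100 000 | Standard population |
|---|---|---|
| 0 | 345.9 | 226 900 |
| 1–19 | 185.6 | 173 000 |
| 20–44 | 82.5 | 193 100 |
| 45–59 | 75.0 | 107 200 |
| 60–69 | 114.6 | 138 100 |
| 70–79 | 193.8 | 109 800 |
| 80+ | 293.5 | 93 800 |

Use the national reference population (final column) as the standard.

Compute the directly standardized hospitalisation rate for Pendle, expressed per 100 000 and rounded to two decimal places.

Standard total = 1 041 900; weights = 0.2178, 0.1660, 0.1853, 0.1029, 0.1325, 0.1054, 0.0900.
Standardized rate: 0.2178×345.9 + 0.1660×185.6 + 0.1853×82.5 + 0.1029×75.0 + 0.1325×114.6 + 0.1054×193.8 + 0.0900×293.5 = 191.1892 per 100 000.

191.19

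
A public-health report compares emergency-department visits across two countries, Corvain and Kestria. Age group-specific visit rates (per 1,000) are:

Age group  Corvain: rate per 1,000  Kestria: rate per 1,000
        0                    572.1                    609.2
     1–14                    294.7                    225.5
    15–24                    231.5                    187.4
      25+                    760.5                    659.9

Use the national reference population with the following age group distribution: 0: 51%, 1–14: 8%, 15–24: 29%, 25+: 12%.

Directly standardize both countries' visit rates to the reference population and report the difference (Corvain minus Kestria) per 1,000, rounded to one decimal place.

11.5

Standard weights: 0.51, 0.08, 0.29, 0.12.
Corvain: 0.5100×572.1 + 0.0800×294.7 + 0.2900×231.5 + 0.1200×760.5 = 473.7420 per 1,000.
Kestria: 0.5100×609.2 + 0.0800×225.5 + 0.2900×187.4 + 0.1200×659.9 = 462.2660 per 1,000.
Difference = 473.7420 − 462.2660 = 11.4760.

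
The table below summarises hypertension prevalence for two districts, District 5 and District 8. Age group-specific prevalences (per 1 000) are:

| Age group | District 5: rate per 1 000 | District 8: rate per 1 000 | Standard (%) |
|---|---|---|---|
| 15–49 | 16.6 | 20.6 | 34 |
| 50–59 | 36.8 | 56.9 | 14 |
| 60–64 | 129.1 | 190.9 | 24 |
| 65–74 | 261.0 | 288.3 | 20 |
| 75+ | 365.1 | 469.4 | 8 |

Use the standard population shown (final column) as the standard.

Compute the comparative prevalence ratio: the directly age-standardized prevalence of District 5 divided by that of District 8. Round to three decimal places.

0.790

Standard weights: 0.34, 0.14, 0.24, 0.20, 0.08.
District 5: 0.3400×16.6 + 0.1400×36.8 + 0.2400×129.1 + 0.2000×261.0 + 0.0800×365.1 = 123.1880 per 1 000.
District 8: 0.3400×20.6 + 0.1400×56.9 + 0.2400×190.9 + 0.2000×288.3 + 0.0800×469.4 = 155.9980 per 1 000.
Ratio = 123.1880 ÷ 155.9980 = 0.78968.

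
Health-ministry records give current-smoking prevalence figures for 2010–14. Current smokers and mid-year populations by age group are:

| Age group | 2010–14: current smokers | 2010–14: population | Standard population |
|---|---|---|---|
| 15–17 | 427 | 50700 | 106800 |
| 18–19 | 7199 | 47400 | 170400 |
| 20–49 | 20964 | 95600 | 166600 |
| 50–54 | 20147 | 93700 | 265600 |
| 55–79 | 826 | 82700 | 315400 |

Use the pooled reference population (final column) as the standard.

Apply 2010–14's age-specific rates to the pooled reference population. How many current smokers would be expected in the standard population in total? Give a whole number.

123571

Age-specific rates per 1000 for 2010–14: 8.422, 151.878, 219.289, 215.016, 9.988.
Expected current smokers = Σ (standard pop × age-specific rate ÷ 1000)
= 106800×8.422/1000 + 170400×151.878/1000 + 166600×219.289/1000 + 265600×215.016/1000 + 315400×9.988/1000
= 899.48 + 25879.95 + 36533.50 + 57108.25 + 3150.19 = 123571.36.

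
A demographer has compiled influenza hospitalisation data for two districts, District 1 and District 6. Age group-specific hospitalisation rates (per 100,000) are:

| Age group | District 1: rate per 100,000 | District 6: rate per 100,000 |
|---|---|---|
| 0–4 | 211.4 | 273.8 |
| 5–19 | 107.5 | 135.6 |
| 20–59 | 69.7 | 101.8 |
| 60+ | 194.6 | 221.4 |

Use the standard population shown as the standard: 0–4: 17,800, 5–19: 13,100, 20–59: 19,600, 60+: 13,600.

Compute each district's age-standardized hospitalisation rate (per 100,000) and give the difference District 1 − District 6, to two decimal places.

-38.57

Standard total = 64,100; weights = 0.2777, 0.2044, 0.3058, 0.2122.
District 1: 0.2777×211.4 + 0.2044×107.5 + 0.3058×69.7 + 0.2122×194.6 = 143.2738 per 100,000.
District 6: 0.2777×273.8 + 0.2044×135.6 + 0.3058×101.8 + 0.2122×221.4 = 181.8459 per 100,000.
Difference = 143.2738 − 181.8459 = -38.5721.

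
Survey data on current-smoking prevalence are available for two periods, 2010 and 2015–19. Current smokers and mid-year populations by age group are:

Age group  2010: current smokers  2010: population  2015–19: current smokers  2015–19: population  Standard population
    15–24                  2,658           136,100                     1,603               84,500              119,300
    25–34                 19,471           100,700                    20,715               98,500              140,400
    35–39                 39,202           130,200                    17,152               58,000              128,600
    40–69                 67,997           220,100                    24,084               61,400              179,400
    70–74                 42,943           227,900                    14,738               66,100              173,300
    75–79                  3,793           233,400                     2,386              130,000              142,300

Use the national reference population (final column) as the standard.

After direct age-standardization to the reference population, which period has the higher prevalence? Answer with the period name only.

2015–19

Age-specific rates per 1,000 for 2010: 19.530, 193.357, 301.091, 308.937, 188.429, 16.251.
For 2015–19: 18.970, 210.305, 295.724, 392.248, 222.965, 18.354.
Standard total = 883,300; weights = 0.1351, 0.1589, 0.1456, 0.2031, 0.1962, 0.1611.
2010: 0.1351×19.530 + 0.1589×193.357 + 0.1456×301.091 + 0.2031×308.937 + 0.1962×188.429 + 0.1611×16.251 = 179.5403 per 1,000.
2015–19: 0.1351×18.970 + 0.1589×210.305 + 0.1456×295.724 + 0.2031×392.248 + 0.1962×222.965 + 0.1611×18.354 = 205.4125 per 1,000.
The crude rates (167.94 vs 161.84) would put 2010 higher, but that reflects its age composition; once standardized to a common age structure, 2015–19 has the higher underlying rate.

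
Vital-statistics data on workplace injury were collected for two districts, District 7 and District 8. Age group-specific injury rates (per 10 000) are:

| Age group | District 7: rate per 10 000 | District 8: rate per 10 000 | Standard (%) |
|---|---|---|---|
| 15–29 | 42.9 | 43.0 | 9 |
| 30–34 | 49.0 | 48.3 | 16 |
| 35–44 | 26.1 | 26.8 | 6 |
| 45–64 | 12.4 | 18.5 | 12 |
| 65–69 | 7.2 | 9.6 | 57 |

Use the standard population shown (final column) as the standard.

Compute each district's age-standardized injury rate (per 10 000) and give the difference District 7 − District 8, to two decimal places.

Standard weights: 0.09, 0.16, 0.06, 0.12, 0.57.
District 7: 0.0900×42.9 + 0.1600×49.0 + 0.0600×26.1 + 0.1200×12.4 + 0.5700×7.2 = 18.8590 per 10 000.
District 8: 0.0900×43.0 + 0.1600×48.3 + 0.0600×26.8 + 0.1200×18.5 + 0.5700×9.6 = 20.8980 per 10 000.
Difference = 18.8590 − 20.8980 = -2.0390.

-2.04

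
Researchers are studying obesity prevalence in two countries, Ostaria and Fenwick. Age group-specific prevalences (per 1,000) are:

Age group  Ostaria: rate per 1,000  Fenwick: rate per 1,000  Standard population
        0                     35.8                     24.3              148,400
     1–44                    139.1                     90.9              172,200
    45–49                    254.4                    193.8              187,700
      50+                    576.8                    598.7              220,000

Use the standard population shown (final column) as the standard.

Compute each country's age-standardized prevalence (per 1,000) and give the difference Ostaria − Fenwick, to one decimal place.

Standard total = 728,300; weights = 0.2038, 0.2364, 0.2577, 0.3021.
Ostaria: 0.2038×35.8 + 0.2364×139.1 + 0.2577×254.4 + 0.3021×576.8 = 279.9844 per 1,000.
Fenwick: 0.2038×24.3 + 0.2364×90.9 + 0.2577×193.8 + 0.3021×598.7 = 257.2420 per 1,000.
Difference = 279.9844 − 257.2420 = 22.7424.

22.7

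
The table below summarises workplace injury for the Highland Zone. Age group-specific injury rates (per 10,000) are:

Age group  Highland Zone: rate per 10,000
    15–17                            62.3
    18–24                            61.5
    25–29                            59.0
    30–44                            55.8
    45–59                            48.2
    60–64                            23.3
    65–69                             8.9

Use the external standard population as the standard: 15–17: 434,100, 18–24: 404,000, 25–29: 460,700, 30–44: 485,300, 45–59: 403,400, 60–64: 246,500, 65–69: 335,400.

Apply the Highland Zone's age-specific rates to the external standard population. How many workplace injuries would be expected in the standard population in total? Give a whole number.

13432

Expected workplace injuries = Σ (standard pop × age-specific rate ÷ 10,000)
= 434,100×62.3/10,000 + 404,000×61.5/10,000 + 460,700×59.0/10,000 + 485,300×55.8/10,000 + 403,400×48.2/10,000 + 246,500×23.3/10,000 + 335,400×8.9/10,000
= 2704.44 + 2484.60 + 2718.13 + 2707.97 + 1944.39 + 574.35 + 298.51 = 13432.39.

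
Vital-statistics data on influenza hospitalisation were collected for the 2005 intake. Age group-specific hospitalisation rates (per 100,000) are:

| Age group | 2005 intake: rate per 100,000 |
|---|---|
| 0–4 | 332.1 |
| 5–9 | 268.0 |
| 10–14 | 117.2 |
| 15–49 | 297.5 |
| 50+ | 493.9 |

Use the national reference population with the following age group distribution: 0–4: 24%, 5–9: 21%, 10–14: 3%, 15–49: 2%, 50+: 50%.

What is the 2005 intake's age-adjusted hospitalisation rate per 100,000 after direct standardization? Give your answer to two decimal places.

392.40

Standard weights: 0.24, 0.21, 0.03, 0.02, 0.50.
Standardized rate: 0.2400×332.1 + 0.2100×268.0 + 0.0300×117.2 + 0.0200×297.5 + 0.5000×493.9 = 392.4000 per 100,000.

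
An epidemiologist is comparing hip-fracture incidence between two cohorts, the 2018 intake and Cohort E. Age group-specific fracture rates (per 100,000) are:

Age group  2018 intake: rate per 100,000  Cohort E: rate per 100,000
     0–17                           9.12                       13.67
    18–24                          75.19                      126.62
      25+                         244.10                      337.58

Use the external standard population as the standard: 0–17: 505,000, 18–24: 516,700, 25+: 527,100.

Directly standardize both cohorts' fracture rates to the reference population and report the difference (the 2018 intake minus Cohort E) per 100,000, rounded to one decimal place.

Standard total = 1,548,800; weights = 0.3261, 0.3336, 0.3403.
The 2018 intake: 0.3261×9.12 + 0.3336×75.19 + 0.3403×244.10 = 111.1321 per 100,000.
Cohort E: 0.3261×13.67 + 0.3336×126.62 + 0.3403×337.58 = 161.5872 per 100,000.
Difference = 111.1321 − 161.5872 = -50.4552.

-50.5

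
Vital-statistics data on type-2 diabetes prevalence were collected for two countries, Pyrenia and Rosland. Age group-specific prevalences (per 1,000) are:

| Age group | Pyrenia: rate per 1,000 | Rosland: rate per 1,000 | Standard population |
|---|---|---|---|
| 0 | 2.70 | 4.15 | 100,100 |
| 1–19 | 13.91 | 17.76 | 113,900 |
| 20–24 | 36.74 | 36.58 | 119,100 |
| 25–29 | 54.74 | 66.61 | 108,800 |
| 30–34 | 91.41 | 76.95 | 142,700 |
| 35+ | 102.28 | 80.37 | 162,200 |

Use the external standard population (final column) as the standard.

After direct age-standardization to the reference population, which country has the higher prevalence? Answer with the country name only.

Standard total = 746,800; weights = 0.1340, 0.1525, 0.1595, 0.1457, 0.1911, 0.2172.
Pyrenia: 0.1340×2.70 + 0.1525×13.91 + 0.1595×36.74 + 0.1457×54.74 + 0.1911×91.41 + 0.2172×102.28 = 55.9990 per 1,000.
Rosland: 0.1340×4.15 + 0.1525×17.76 + 0.1595×36.58 + 0.1457×66.61 + 0.1911×76.95 + 0.2172×80.37 = 50.9626 per 1,000.

Pyrenia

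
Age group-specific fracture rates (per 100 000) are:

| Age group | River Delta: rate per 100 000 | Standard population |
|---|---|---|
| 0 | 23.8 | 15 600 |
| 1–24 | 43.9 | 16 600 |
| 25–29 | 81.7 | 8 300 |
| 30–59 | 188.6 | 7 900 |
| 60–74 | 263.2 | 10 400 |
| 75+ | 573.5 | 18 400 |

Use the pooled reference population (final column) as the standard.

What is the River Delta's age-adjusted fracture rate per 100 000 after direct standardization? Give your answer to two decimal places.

214.48

Standard total = 77 200; weights = 0.2021, 0.2150, 0.1075, 0.1023, 0.1347, 0.2383.
Standardized rate: 0.2021×23.8 + 0.2150×43.9 + 0.1075×81.7 + 0.1023×188.6 + 0.1347×263.2 + 0.2383×573.5 = 214.4786 per 100 000.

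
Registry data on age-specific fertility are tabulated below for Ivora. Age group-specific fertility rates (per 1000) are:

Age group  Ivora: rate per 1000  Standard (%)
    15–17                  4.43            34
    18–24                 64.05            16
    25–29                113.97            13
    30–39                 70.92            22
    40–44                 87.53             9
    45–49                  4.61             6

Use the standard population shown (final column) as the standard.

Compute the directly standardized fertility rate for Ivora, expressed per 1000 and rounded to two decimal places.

Standard weights: 0.34, 0.16, 0.13, 0.22, 0.09, 0.06.
Standardized rate: 0.3400×4.43 + 0.1600×64.05 + 0.1300×113.97 + 0.2200×70.92 + 0.0900×87.53 + 0.0600×4.61 = 50.3270 per 1000.

50.33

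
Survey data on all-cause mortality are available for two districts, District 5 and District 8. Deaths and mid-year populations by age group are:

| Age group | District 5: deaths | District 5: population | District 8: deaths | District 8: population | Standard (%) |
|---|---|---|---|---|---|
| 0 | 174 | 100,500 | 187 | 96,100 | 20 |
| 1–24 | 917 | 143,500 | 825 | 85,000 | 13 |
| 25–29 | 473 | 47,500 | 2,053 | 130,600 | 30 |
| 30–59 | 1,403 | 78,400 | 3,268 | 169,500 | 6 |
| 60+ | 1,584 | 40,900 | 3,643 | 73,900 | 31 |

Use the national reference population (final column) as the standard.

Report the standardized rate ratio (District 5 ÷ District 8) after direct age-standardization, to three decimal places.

0.756

Age-specific rates per 1,000 for District 5: 1.731, 6.390, 9.958, 17.895, 38.729.
For District 8: 1.946, 9.706, 15.720, 19.280, 49.296.
Standard weights: 0.20, 0.13, 0.30, 0.06, 0.31.
District 5: 0.2000×1.731 + 0.1300×6.390 + 0.3000×9.958 + 0.0600×17.895 + 0.3100×38.729 = 17.2440 per 1,000.
District 8: 0.2000×1.946 + 0.1300×9.706 + 0.3000×15.720 + 0.0600×19.280 + 0.3100×49.296 = 22.8056 per 1,000.
Ratio = 17.2440 ÷ 22.8056 = 0.75613.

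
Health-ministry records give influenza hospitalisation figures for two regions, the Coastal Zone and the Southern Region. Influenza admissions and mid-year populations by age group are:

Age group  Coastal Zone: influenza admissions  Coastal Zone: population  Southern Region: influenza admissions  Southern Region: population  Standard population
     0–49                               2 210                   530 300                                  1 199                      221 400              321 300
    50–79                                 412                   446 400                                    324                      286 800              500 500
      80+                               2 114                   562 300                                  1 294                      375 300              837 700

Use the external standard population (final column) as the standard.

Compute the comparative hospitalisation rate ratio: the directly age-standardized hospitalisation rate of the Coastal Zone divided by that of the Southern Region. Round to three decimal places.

Age-specific rates per 100 000 for the Coastal Zone: 416.75, 92.29, 375.96.
For the Southern Region: 541.55, 112.97, 344.79.
Standard total = 1 659 500; weights = 0.1936, 0.3016, 0.5048.
The Coastal Zone: 0.1936×416.75 + 0.3016×92.29 + 0.5048×375.96 = 298.3017 per 100 000.
The Southern Region: 0.1936×541.55 + 0.3016×112.97 + 0.5048×344.79 = 312.9704 per 100 000.
Ratio = 298.3017 ÷ 312.9704 = 0.95313.

0.953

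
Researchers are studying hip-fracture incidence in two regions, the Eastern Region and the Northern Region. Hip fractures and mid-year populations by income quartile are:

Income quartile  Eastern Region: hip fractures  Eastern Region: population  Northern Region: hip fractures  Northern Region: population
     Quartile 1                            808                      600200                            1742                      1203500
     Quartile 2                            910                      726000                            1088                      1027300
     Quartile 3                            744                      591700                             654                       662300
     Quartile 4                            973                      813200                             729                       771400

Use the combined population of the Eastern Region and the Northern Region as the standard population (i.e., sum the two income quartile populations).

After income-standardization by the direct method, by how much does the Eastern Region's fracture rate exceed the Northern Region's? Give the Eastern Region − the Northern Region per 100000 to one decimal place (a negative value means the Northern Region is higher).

14.0

Income-specific rates per 100000 for the Eastern Region: 134.62, 125.34, 125.74, 119.65.
For the Northern Region: 144.74, 105.91, 98.75, 94.50.
Combined standard total = 6395600; weights = 0.2820, 0.2741, 0.1961, 0.2478.
The Eastern Region: 0.2820×134.62 + 0.2741×125.34 + 0.1961×125.74 + 0.2478×119.65 = 126.6276 per 100000.
The Northern Region: 0.2820×144.74 + 0.2741×105.91 + 0.1961×98.75 + 0.2478×94.50 = 112.6312 per 100000.
Difference = 126.6276 − 112.6312 = 13.9964.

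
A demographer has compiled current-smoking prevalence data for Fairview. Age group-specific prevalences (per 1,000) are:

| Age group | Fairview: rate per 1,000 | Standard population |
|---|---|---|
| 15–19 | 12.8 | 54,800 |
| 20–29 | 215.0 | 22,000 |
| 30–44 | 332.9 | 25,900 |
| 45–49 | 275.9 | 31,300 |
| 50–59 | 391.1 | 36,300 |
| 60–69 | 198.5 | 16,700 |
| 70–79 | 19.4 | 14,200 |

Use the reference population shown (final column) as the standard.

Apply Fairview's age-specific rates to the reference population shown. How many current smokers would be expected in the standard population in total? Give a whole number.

40477

Expected current smokers = Σ (standard pop × age-specific rate ÷ 1,000)
= 54,800×12.8/1,000 + 22,000×215.0/1,000 + 25,900×332.9/1,000 + 31,300×275.9/1,000 + 36,300×391.1/1,000 + 16,700×198.5/1,000 + 14,200×19.4/1,000
= 701.44 + 4730.00 + 8622.11 + 8635.67 + 14196.93 + 3314.95 + 275.48 = 40476.58.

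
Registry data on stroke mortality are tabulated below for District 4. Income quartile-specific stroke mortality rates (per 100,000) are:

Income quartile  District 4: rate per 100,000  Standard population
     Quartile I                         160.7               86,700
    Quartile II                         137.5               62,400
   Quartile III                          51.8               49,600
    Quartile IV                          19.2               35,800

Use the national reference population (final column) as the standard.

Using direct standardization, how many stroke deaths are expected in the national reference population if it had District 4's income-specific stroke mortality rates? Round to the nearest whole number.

258

Expected stroke deaths = Σ (standard pop × income-specific rate ÷ 100,000)
= 86,700×160.7/100,000 + 62,400×137.5/100,000 + 49,600×51.8/100,000 + 35,800×19.2/100,000
= 139.33 + 85.80 + 25.69 + 6.87 = 257.69.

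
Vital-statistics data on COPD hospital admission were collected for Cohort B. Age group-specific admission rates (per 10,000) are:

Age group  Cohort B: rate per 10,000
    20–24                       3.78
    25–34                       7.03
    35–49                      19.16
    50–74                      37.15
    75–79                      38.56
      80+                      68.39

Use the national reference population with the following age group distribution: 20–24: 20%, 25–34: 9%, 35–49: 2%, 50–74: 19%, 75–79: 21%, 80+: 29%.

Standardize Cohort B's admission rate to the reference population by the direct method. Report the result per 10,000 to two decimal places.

36.76

Standard weights: 0.20, 0.09, 0.02, 0.19, 0.21, 0.29.
Standardized rate: 0.2000×3.78 + 0.0900×7.03 + 0.0200×19.16 + 0.1900×37.15 + 0.2100×38.56 + 0.2900×68.39 = 36.7611 per 10,000.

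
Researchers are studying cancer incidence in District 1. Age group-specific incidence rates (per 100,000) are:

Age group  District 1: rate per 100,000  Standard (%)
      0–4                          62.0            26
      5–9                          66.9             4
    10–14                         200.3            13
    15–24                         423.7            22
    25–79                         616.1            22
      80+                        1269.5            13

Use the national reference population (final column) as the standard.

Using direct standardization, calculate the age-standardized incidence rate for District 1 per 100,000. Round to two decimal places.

438.63

Standard weights: 0.26, 0.04, 0.13, 0.22, 0.22, 0.13.
Standardized rate: 0.2600×62.0 + 0.0400×66.9 + 0.1300×200.3 + 0.2200×423.7 + 0.2200×616.1 + 0.1300×1269.5 = 438.6260 per 100,000.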